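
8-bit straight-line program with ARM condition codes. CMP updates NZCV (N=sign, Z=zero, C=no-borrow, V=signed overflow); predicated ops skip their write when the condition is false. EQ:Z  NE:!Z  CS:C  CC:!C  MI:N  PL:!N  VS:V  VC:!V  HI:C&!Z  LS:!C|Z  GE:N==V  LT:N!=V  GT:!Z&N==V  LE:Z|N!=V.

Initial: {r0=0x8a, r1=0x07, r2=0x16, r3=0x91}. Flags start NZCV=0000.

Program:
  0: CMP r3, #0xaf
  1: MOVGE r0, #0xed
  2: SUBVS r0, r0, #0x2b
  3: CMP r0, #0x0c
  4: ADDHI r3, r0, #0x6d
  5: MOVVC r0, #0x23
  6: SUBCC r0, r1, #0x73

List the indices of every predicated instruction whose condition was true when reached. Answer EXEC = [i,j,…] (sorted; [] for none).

0: ✓ CMP  NZCV=1000
1: · MOVGE
2: · SUBVS
3: ✓ CMP  NZCV=0011
4: ✓ ADDHI  r3←0xf7
5: · MOVVC
6: · SUBCC

EXEC = [4]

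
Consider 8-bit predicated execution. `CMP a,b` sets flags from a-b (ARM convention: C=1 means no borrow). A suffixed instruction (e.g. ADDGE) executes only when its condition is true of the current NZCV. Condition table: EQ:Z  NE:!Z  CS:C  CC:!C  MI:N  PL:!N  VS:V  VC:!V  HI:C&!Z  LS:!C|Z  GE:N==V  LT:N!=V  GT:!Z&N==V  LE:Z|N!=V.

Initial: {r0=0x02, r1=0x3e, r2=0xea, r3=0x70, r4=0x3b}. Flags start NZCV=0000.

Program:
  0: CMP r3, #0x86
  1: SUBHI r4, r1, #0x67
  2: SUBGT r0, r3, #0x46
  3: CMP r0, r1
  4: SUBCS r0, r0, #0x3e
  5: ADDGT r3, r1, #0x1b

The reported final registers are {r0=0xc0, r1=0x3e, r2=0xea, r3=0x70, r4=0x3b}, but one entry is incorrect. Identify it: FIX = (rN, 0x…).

FIX = (r0, 0x2a)

[0] flags=1001 → (cmp)
[1] flags=1001 HI?F → skip
[2] flags=1001 GT?T → r0=0x2a
[3] flags=1000 → (cmp)
[4] flags=1000 CS?F → skip
[5] flags=1000 GT?F → skip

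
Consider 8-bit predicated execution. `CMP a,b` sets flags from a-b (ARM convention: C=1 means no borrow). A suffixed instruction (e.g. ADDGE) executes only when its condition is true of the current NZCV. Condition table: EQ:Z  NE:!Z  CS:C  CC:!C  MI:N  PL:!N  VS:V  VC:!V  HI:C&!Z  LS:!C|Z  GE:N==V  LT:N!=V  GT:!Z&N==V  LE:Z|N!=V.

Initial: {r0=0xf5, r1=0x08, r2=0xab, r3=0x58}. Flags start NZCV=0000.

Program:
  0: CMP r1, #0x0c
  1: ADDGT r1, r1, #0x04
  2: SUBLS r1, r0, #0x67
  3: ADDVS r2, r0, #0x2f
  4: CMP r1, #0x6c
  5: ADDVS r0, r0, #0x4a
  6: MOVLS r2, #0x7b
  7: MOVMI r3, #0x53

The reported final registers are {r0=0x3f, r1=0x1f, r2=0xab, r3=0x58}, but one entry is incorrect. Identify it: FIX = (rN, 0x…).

FIX = (r1, 0x8e)

[0] flags=1000 → (cmp)
[1] flags=1000 GT?F → skip
[2] flags=1000 LS?T → r1=0x8e
[3] flags=1000 VS?F → skip
[4] flags=0011 → (cmp)
[5] flags=0011 VS?T → r0=0x3f
[6] flags=0011 LS?F → skip
[7] flags=0011 MI?F → skip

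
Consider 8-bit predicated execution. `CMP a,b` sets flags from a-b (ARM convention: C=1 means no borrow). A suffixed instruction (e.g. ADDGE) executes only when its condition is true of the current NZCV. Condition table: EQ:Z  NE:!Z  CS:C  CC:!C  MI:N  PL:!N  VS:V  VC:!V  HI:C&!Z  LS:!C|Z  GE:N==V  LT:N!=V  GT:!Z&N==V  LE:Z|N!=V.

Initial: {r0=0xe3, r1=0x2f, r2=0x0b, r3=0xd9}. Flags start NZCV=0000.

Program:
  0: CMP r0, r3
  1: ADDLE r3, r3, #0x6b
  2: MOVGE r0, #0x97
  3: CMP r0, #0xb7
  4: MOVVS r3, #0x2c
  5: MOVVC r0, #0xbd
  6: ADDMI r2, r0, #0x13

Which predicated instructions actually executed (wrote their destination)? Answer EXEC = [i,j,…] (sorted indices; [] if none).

0: ✓ CMP  NZCV=0010
1: · ADDLE
2: ✓ MOVGE  r0←0x97
3: ✓ CMP  NZCV=1000
4: · MOVVS
5: ✓ MOVVC  r0←0xbd
6: ✓ ADDMI  r2←0xd0

EXEC = [2,5,6]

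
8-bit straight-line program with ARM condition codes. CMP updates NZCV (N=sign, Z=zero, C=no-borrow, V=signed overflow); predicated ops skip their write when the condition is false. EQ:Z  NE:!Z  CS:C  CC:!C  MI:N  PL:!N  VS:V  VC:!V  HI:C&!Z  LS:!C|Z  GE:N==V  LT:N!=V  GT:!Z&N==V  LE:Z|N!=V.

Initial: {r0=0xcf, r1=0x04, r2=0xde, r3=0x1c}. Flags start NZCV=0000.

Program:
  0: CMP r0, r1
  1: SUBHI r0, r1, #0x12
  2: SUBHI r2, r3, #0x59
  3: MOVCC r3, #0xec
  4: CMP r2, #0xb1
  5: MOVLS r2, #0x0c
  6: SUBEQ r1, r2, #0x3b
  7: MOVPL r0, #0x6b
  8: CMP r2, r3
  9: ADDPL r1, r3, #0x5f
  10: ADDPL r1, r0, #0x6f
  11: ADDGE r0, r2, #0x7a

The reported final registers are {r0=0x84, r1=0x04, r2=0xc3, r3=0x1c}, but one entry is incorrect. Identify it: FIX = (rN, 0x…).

[0] flags=1010 → (cmp)
[1] flags=1010 HI?T → r0=0xf2
[2] flags=1010 HI?T → r2=0xc3
[3] flags=1010 CC?F → skip
[4] flags=0010 → (cmp)
[5] flags=0010 LS?F → skip
[6] flags=0010 EQ?F → skip
[7] flags=0010 PL?T → r0=0x6b
[8] flags=1010 → (cmp)
[9] flags=1010 PL?F → skip
[10] flags=1010 PL?F → skip
[11] flags=1010 GE?F → skip

FIX = (r0, 0x6b)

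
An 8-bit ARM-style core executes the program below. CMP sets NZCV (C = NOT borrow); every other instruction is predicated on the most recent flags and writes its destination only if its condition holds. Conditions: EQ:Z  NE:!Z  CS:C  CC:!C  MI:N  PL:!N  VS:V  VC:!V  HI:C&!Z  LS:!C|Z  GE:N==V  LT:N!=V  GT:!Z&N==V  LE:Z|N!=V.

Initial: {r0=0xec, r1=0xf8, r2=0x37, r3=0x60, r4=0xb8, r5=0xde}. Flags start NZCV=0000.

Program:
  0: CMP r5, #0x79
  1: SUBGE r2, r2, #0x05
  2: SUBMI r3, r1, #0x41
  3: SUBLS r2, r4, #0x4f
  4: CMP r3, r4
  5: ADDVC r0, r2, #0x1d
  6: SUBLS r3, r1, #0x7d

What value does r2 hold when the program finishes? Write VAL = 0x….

0: ✓ CMP  NZCV=0011
1: · SUBGE
2: · SUBMI
3: · SUBLS
4: ✓ CMP  NZCV=1001
5: · ADDVC
6: ✓ SUBLS  r3←0x7b

VAL = 0x37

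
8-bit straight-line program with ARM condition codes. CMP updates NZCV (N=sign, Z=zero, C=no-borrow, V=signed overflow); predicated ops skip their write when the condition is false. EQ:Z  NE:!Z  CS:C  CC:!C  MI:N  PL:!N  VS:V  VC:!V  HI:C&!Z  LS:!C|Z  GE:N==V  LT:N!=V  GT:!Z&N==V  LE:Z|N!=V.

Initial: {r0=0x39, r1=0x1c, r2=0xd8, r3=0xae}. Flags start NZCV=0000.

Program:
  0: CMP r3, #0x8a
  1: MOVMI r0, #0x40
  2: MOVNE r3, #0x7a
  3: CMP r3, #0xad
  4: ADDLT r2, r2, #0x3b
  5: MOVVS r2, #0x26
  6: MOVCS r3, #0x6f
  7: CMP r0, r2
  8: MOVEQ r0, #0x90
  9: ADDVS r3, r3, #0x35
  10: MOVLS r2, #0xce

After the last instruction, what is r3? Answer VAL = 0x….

[0] flags=0010 → (cmp)
[1] flags=0010 MI?F → skip
[2] flags=0010 NE?T → r3=0x7a
[3] flags=1001 → (cmp)
[4] flags=1001 LT?F → skip
[5] flags=1001 VS?T → r2=0x26
[6] flags=1001 CS?F → skip
[7] flags=0010 → (cmp)
[8] flags=0010 EQ?F → skip
[9] flags=0010 VS?F → skip
[10] flags=0010 LS?F → skip

VAL = 0x7a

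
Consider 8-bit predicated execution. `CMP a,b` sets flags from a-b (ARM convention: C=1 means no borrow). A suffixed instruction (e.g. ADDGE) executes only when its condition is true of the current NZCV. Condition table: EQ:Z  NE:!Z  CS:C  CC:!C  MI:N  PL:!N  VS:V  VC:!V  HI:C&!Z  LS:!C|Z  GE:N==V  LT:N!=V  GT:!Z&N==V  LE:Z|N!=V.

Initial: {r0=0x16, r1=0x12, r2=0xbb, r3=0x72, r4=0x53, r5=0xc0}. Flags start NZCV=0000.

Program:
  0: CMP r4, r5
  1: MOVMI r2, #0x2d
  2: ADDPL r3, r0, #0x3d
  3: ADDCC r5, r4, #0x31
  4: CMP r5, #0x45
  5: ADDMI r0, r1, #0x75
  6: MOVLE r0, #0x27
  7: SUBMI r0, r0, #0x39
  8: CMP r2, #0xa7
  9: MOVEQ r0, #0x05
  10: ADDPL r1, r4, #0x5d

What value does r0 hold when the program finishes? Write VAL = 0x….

VAL = 0x27

[0] flags=1001 → (cmp)
[1] flags=1001 MI?T → r2=0x2d
[2] flags=1001 PL?F → skip
[3] flags=1001 CC?T → r5=0x84
[4] flags=0011 → (cmp)
[5] flags=0011 MI?F → skip
[6] flags=0011 LE?T → r0=0x27
[7] flags=0011 MI?F → skip
[8] flags=1001 → (cmp)
[9] flags=1001 EQ?F → skip
[10] flags=1001 PL?F → skip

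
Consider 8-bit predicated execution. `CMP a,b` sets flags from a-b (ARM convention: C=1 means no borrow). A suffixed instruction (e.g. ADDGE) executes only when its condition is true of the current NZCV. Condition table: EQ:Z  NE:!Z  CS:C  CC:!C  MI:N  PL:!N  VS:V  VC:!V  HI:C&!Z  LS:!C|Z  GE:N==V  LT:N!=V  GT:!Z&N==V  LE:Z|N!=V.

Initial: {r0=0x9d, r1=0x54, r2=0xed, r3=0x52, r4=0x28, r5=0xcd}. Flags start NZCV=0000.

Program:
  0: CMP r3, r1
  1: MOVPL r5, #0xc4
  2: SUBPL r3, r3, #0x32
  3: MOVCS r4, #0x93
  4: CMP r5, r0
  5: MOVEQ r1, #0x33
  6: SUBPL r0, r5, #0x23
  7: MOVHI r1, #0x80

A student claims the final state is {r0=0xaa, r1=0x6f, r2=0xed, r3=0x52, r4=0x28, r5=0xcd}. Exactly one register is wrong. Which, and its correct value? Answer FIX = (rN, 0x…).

0: ✓ CMP  NZCV=1000
1: · MOVPL
2: · SUBPL
3: · MOVCS
4: ✓ CMP  NZCV=0010
5: · MOVEQ
6: ✓ SUBPL  r0←0xaa
7: ✓ MOVHI  r1←0x80

FIX = (r1, 0x80)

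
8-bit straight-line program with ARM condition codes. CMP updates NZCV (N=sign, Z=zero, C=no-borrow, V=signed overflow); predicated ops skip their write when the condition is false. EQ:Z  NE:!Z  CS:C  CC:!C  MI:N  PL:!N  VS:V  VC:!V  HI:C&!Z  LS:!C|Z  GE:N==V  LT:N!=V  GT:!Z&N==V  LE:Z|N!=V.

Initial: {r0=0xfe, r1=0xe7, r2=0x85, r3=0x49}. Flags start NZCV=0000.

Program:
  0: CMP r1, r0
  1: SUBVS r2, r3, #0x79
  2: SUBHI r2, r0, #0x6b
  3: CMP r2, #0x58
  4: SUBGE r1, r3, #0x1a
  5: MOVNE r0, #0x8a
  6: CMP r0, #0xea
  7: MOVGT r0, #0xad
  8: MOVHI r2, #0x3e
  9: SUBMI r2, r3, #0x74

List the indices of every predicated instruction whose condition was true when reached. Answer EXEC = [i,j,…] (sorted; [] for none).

[0] flags=1000 → (cmp)
[1] flags=1000 VS?F → skip
[2] flags=1000 HI?F → skip
[3] flags=0011 → (cmp)
[4] flags=0011 GE?F → skip
[5] flags=0011 NE?T → r0=0x8a
[6] flags=1000 → (cmp)
[7] flags=1000 GT?F → skip
[8] flags=1000 HI?F → skip
[9] flags=1000 MI?T → r2=0xd5

EXEC = [5,9]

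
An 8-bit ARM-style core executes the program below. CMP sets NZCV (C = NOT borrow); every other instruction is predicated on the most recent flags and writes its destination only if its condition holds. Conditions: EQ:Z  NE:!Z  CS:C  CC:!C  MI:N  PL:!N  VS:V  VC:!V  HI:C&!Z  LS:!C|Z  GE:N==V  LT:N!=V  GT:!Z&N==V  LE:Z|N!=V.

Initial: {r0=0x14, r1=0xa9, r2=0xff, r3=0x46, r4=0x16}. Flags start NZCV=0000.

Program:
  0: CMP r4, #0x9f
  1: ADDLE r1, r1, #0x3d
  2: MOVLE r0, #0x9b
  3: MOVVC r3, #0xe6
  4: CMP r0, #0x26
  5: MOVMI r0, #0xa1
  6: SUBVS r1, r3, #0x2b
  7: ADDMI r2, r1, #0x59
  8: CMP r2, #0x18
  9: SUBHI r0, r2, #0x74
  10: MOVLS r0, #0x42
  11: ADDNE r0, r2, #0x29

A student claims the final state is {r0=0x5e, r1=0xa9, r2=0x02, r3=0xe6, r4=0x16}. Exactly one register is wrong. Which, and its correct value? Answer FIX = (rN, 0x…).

FIX = (r0, 0x2b)

[0] flags=0000 → (cmp)
[1] flags=0000 LE?F → skip
[2] flags=0000 LE?F → skip
[3] flags=0000 VC?T → r3=0xe6
[4] flags=1000 → (cmp)
[5] flags=1000 MI?T → r0=0xa1
[6] flags=1000 VS?F → skip
[7] flags=1000 MI?T → r2=0x02
[8] flags=1000 → (cmp)
[9] flags=1000 HI?F → skip
[10] flags=1000 LS?T → r0=0x42
[11] flags=1000 NE?T → r0=0x2b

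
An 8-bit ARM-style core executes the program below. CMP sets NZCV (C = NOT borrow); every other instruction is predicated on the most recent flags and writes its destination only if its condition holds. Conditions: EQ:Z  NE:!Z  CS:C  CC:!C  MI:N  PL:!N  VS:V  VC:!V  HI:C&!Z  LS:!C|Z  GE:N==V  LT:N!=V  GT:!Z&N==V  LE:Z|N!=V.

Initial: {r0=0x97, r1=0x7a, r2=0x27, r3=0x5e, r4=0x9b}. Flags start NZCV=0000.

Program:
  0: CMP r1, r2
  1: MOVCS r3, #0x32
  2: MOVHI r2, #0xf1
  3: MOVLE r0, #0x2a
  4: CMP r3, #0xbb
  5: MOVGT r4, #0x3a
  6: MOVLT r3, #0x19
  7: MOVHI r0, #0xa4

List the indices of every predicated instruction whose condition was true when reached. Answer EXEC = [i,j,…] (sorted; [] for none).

EXEC = [1,2,5]

0: ✓ CMP  NZCV=0010
1: ✓ MOVCS  r3←0x32
2: ✓ MOVHI  r2←0xf1
3: · MOVLE
4: ✓ CMP  NZCV=0000
5: ✓ MOVGT  r4←0x3a
6: · MOVLT
7: · MOVHI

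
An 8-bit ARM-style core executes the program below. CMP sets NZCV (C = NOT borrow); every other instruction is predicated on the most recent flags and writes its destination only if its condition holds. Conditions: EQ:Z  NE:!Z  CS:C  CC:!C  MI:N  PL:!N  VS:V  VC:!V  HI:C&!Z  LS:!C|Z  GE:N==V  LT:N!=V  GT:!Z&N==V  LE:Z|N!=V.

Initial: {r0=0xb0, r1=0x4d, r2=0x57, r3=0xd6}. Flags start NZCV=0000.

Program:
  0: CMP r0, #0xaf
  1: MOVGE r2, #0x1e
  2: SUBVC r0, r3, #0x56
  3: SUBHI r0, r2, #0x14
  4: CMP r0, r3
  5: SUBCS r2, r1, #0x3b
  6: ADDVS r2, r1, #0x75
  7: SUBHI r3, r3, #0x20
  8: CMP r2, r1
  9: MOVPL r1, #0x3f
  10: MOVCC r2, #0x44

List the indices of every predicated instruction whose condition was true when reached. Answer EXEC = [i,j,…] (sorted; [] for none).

EXEC = [1,2,3,10]

[0] flags=0010 → (cmp)
[1] flags=0010 GE?T → r2=0x1e
[2] flags=0010 VC?T → r0=0x80
[3] flags=0010 HI?T → r0=0x0a
[4] flags=0000 → (cmp)
[5] flags=0000 CS?F → skip
[6] flags=0000 VS?F → skip
[7] flags=0000 HI?F → skip
[8] flags=1000 → (cmp)
[9] flags=1000 PL?F → skip
[10] flags=1000 CC?T → r2=0x44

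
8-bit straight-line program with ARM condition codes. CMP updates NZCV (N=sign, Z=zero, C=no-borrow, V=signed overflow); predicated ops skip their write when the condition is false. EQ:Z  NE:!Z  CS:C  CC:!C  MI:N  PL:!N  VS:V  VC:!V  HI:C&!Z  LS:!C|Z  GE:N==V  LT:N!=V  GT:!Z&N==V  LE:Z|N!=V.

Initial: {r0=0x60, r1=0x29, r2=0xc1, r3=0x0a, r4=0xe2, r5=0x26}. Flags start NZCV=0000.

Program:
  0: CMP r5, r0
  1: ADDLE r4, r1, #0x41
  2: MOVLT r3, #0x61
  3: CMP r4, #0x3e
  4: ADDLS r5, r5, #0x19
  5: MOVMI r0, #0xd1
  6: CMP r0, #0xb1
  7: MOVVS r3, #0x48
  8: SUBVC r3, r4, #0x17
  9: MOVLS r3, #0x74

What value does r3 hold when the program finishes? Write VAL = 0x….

0: ✓ CMP  NZCV=1000
1: ✓ ADDLE  r4←0x6a
2: ✓ MOVLT  r3←0x61
3: ✓ CMP  NZCV=0010
4: · ADDLS
5: · MOVMI
6: ✓ CMP  NZCV=1001
7: ✓ MOVVS  r3←0x48
8: · SUBVC
9: ✓ MOVLS  r3←0x74

VAL = 0x74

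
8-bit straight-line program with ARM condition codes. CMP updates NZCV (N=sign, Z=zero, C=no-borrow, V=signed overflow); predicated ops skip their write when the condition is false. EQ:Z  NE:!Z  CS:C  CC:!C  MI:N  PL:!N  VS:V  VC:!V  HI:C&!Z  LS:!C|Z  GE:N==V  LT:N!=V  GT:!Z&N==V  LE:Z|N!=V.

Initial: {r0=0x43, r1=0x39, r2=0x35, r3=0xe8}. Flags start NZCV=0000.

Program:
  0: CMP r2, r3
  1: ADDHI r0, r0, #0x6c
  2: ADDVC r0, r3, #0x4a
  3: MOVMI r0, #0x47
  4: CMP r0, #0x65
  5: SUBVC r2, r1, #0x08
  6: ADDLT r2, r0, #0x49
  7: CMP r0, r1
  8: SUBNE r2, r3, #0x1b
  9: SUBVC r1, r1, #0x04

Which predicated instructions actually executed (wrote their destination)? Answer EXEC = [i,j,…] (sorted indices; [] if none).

EXEC = [2,5,6,8,9]

0: ✓ CMP  NZCV=0000
1: · ADDHI
2: ✓ ADDVC  r0←0x32
3: · MOVMI
4: ✓ CMP  NZCV=1000
5: ✓ SUBVC  r2←0x31
6: ✓ ADDLT  r2←0x7b
7: ✓ CMP  NZCV=1000
8: ✓ SUBNE  r2←0xcd
9: ✓ SUBVC  r1←0x35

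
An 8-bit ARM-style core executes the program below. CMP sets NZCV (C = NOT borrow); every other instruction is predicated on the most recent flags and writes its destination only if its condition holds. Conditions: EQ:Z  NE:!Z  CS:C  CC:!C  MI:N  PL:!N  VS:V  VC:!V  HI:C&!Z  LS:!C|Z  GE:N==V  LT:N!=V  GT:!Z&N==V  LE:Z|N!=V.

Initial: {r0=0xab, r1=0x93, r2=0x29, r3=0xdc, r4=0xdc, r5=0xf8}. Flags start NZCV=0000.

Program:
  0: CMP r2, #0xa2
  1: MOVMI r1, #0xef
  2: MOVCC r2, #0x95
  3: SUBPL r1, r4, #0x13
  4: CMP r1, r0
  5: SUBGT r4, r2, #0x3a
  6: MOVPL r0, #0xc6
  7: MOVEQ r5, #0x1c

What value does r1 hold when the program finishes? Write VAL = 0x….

VAL = 0xef

[0] flags=1001 → (cmp)
[1] flags=1001 MI?T → r1=0xef
[2] flags=1001 CC?T → r2=0x95
[3] flags=1001 PL?F → skip
[4] flags=0010 → (cmp)
[5] flags=0010 GT?T → r4=0x5b
[6] flags=0010 PL?T → r0=0xc6
[7] flags=0010 EQ?F → skip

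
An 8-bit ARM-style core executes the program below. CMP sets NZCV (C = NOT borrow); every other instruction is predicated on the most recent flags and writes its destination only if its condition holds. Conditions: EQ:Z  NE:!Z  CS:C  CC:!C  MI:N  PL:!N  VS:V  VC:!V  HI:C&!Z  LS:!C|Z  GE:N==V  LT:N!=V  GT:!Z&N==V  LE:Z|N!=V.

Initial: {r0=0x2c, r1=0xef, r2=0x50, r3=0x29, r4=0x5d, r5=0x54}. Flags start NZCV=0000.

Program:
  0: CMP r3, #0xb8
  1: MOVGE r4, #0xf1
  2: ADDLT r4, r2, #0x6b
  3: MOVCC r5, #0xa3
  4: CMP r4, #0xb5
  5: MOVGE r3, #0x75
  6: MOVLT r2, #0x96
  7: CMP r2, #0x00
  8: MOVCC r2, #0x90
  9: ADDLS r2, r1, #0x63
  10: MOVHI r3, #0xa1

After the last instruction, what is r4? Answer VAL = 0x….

VAL = 0xf1

[0] flags=0000 → (cmp)
[1] flags=0000 GE?T → r4=0xf1
[2] flags=0000 LT?F → skip
[3] flags=0000 CC?T → r5=0xa3
[4] flags=0010 → (cmp)
[5] flags=0010 GE?T → r3=0x75
[6] flags=0010 LT?F → skip
[7] flags=0010 → (cmp)
[8] flags=0010 CC?F → skip
[9] flags=0010 LS?F → skip
[10] flags=0010 HI?T → r3=0xa1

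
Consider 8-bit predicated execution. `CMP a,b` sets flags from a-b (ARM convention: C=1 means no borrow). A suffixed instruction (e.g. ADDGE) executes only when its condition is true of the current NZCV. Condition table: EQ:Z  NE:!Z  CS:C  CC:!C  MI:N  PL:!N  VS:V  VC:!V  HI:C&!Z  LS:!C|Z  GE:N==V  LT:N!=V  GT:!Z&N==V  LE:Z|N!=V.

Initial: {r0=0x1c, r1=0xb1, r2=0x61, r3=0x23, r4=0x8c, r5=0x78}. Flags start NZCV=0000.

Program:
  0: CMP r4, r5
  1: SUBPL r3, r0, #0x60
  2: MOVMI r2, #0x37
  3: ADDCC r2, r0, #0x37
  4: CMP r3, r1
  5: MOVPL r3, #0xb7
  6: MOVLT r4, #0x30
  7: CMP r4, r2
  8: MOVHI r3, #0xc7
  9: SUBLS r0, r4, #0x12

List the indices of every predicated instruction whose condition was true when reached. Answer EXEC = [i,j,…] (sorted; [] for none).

[0] flags=0011 → (cmp)
[1] flags=0011 PL?T → r3=0xbc
[2] flags=0011 MI?F → skip
[3] flags=0011 CC?F → skip
[4] flags=0010 → (cmp)
[5] flags=0010 PL?T → r3=0xb7
[6] flags=0010 LT?F → skip
[7] flags=0011 → (cmp)
[8] flags=0011 HI?T → r3=0xc7
[9] flags=0011 LS?F → skip

EXEC = [1,5,8]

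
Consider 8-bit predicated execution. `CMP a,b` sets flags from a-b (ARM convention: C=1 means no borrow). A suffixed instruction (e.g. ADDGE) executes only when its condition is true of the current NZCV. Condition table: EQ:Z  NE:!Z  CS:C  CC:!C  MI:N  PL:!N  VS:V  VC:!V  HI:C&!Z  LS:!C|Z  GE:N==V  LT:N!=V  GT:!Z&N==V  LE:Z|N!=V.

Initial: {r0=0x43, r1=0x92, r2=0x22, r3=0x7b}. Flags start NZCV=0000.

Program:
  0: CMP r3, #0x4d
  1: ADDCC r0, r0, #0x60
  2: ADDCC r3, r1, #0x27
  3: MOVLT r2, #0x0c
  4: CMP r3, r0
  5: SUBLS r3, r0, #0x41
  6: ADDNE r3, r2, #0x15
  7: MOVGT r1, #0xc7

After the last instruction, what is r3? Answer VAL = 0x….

VAL = 0x37

0: ✓ CMP  NZCV=0010
1: · ADDCC
2: · ADDCC
3: · MOVLT
4: ✓ CMP  NZCV=0010
5: · SUBLS
6: ✓ ADDNE  r3←0x37
7: ✓ MOVGT  r1←0xc7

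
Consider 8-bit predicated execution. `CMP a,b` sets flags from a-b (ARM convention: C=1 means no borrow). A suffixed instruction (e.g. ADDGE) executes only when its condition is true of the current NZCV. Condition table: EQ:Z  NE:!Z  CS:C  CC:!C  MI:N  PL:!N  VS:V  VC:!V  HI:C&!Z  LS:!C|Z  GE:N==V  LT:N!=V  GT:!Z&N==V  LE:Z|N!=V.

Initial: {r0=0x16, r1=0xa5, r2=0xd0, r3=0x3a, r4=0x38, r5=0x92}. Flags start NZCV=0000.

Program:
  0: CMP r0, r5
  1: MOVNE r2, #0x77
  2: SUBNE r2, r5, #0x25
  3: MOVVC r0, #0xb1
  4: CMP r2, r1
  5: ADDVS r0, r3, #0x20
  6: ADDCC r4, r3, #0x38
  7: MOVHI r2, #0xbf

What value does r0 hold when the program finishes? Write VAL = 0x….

VAL = 0x5a

[0] flags=1001 → (cmp)
[1] flags=1001 NE?T → r2=0x77
[2] flags=1001 NE?T → r2=0x6d
[3] flags=1001 VC?F → skip
[4] flags=1001 → (cmp)
[5] flags=1001 VS?T → r0=0x5a
[6] flags=1001 CC?T → r4=0x72
[7] flags=1001 HI?F → skip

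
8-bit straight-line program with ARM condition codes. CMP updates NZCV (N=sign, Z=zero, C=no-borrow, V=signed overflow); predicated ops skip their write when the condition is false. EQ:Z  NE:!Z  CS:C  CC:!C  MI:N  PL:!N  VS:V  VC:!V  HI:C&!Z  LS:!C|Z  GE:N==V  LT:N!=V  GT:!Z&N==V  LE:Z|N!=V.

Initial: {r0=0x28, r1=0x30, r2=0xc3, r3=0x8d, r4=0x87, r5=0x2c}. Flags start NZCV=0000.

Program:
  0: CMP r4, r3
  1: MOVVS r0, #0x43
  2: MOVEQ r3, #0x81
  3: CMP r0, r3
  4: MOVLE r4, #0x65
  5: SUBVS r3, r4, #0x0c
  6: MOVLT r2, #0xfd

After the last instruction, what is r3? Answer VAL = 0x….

[0] flags=1000 → (cmp)
[1] flags=1000 VS?F → skip
[2] flags=1000 EQ?F → skip
[3] flags=1001 → (cmp)
[4] flags=1001 LE?F → skip
[5] flags=1001 VS?T → r3=0x7b
[6] flags=1001 LT?F → skip

VAL = 0x7b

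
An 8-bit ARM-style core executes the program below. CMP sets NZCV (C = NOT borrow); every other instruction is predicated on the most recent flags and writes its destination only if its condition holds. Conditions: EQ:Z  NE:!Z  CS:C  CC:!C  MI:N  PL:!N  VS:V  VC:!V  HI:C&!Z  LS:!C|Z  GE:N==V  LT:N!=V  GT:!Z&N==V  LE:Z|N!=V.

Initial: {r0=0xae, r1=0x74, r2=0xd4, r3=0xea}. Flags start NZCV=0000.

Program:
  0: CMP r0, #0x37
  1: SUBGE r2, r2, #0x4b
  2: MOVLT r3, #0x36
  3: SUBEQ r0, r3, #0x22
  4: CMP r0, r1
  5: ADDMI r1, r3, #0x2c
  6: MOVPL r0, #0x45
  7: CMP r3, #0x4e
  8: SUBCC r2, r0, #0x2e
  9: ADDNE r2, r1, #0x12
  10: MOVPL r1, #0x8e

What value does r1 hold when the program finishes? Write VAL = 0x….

[0] flags=0011 → (cmp)
[1] flags=0011 GE?F → skip
[2] flags=0011 LT?T → r3=0x36
[3] flags=0011 EQ?F → skip
[4] flags=0011 → (cmp)
[5] flags=0011 MI?F → skip
[6] flags=0011 PL?T → r0=0x45
[7] flags=1000 → (cmp)
[8] flags=1000 CC?T → r2=0x17
[9] flags=1000 NE?T → r2=0x86
[10] flags=1000 PL?F → skip

VAL = 0x74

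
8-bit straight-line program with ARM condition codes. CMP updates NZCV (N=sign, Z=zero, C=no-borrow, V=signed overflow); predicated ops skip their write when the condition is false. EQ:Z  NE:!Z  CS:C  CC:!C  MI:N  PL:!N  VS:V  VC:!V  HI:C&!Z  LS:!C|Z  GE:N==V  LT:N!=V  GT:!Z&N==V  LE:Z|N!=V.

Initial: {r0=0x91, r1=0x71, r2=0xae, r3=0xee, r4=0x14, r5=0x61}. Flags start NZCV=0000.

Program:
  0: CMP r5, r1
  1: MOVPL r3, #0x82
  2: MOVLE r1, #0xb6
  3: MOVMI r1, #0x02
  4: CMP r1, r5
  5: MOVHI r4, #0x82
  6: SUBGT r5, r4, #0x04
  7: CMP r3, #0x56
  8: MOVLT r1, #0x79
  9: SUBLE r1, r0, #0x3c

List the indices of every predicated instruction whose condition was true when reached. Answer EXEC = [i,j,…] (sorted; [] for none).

0: ✓ CMP  NZCV=1000
1: · MOVPL
2: ✓ MOVLE  r1←0xb6
3: ✓ MOVMI  r1←0x02
4: ✓ CMP  NZCV=1000
5: · MOVHI
6: · SUBGT
7: ✓ CMP  NZCV=1010
8: ✓ MOVLT  r1←0x79
9: ✓ SUBLE  r1←0x55

EXEC = [2,3,8,9]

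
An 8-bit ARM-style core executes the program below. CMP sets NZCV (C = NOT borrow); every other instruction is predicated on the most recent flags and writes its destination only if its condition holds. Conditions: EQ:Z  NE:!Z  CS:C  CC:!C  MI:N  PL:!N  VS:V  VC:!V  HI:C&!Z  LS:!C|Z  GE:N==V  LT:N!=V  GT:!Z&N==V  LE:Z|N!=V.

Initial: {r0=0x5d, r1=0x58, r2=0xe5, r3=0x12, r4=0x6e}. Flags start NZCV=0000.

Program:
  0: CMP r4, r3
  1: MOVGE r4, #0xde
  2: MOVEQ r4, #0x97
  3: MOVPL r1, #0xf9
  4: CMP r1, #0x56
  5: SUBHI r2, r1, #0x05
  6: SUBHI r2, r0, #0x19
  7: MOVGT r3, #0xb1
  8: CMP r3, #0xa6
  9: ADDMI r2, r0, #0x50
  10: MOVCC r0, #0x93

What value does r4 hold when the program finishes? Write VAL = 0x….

VAL = 0xde

0: ✓ CMP  NZCV=0010
1: ✓ MOVGE  r4←0xde
2: · MOVEQ
3: ✓ MOVPL  r1←0xf9
4: ✓ CMP  NZCV=1010
5: ✓ SUBHI  r2←0xf4
6: ✓ SUBHI  r2←0x44
7: · MOVGT
8: ✓ CMP  NZCV=0000
9: · ADDMI
10: ✓ MOVCC  r0←0x93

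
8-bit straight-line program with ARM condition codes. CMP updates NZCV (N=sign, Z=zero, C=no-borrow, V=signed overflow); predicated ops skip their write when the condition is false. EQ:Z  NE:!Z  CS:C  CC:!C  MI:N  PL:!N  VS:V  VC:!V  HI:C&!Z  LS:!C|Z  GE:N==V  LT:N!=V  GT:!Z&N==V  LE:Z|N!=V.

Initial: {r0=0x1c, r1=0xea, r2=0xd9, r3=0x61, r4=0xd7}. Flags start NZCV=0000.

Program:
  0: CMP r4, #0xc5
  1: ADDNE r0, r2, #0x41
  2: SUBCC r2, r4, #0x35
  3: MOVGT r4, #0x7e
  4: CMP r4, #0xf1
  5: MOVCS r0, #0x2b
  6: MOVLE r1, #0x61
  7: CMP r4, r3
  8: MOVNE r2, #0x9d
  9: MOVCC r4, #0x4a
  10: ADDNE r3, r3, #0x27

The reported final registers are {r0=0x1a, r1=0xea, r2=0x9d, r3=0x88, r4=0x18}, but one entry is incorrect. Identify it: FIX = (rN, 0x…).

0: ✓ CMP  NZCV=0010
1: ✓ ADDNE  r0←0x1a
2: · SUBCC
3: ✓ MOVGT  r4←0x7e
4: ✓ CMP  NZCV=1001
5: · MOVCS
6: · MOVLE
7: ✓ CMP  NZCV=0010
8: ✓ MOVNE  r2←0x9d
9: · MOVCC
10: ✓ ADDNE  r3←0x88

FIX = (r4, 0x7e)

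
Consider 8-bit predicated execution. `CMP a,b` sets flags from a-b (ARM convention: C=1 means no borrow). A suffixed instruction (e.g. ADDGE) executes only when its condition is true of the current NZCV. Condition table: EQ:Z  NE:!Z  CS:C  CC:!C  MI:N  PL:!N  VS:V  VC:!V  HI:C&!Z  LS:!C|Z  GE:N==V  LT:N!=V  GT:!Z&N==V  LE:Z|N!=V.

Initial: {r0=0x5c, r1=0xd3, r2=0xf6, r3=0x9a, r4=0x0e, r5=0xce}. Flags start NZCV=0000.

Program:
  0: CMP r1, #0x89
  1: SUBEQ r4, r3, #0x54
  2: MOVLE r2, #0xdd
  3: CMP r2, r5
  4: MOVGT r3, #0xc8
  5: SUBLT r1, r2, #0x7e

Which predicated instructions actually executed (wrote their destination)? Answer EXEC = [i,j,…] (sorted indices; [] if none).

EXEC = [4]

0: ✓ CMP  NZCV=0010
1: · SUBEQ
2: · MOVLE
3: ✓ CMP  NZCV=0010
4: ✓ MOVGT  r3←0xc8
5: · SUBLT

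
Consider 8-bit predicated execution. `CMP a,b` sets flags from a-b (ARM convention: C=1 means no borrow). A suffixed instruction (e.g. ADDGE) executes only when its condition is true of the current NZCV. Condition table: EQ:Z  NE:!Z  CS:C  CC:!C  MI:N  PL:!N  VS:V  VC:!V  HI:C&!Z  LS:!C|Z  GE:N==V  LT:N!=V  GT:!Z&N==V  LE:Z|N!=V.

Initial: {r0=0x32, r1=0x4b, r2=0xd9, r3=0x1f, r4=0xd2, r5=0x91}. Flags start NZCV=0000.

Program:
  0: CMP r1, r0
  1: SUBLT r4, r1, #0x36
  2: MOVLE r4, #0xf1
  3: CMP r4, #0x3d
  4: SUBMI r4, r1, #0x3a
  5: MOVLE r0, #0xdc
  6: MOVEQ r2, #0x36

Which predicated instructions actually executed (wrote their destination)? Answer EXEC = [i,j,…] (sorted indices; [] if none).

EXEC = [4,5]

[0] flags=0010 → (cmp)
[1] flags=0010 LT?F → skip
[2] flags=0010 LE?F → skip
[3] flags=1010 → (cmp)
[4] flags=1010 MI?T → r4=0x11
[5] flags=1010 LE?T → r0=0xdc
[6] flags=1010 EQ?F → skip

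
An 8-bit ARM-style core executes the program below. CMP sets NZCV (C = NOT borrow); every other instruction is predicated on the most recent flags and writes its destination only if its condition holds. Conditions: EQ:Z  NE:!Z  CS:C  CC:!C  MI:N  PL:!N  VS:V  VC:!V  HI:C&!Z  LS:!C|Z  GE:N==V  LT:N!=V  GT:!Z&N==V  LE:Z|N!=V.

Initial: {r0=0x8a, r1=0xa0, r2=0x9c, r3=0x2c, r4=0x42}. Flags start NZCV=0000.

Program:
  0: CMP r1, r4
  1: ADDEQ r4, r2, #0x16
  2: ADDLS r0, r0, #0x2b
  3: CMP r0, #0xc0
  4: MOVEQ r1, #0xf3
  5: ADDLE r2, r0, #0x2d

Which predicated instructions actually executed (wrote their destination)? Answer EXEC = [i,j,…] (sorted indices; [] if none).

EXEC = [5]

[0] flags=0011 → (cmp)
[1] flags=0011 EQ?F → skip
[2] flags=0011 LS?F → skip
[3] flags=1000 → (cmp)
[4] flags=1000 EQ?F → skip
[5] flags=1000 LE?T → r2=0xb7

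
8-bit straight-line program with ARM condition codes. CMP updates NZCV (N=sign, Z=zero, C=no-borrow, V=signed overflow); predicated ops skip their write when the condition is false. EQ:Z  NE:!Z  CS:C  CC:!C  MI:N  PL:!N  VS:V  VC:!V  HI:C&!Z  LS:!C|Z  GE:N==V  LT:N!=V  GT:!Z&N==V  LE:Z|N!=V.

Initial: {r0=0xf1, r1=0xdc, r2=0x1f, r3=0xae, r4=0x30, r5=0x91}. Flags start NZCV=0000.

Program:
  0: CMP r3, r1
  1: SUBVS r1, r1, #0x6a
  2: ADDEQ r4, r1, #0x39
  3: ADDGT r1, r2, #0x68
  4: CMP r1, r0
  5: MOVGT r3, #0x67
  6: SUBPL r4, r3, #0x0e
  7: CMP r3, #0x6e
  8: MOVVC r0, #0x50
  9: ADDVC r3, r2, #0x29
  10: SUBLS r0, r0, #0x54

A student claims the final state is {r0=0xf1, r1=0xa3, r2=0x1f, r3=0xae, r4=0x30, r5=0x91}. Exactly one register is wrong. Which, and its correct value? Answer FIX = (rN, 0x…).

FIX = (r1, 0xdc)

0: ✓ CMP  NZCV=1000
1: · SUBVS
2: · ADDEQ
3: · ADDGT
4: ✓ CMP  NZCV=1000
5: · MOVGT
6: · SUBPL
7: ✓ CMP  NZCV=0011
8: · MOVVC
9: · ADDVC
10: · SUBLS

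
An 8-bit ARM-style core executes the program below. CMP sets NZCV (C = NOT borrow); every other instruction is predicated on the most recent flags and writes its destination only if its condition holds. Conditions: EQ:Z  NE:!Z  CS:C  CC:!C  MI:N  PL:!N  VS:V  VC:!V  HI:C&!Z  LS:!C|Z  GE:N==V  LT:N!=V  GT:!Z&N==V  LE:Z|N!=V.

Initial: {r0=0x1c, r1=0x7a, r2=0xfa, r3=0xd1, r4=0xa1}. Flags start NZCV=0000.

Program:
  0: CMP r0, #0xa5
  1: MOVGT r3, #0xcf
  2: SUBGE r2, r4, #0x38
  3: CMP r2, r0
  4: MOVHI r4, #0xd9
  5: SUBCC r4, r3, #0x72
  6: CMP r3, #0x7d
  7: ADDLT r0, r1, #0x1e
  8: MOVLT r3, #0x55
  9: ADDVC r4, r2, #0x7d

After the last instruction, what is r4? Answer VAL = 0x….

VAL = 0xd9

0: ✓ CMP  NZCV=0000
1: ✓ MOVGT  r3←0xcf
2: ✓ SUBGE  r2←0x69
3: ✓ CMP  NZCV=0010
4: ✓ MOVHI  r4←0xd9
5: · SUBCC
6: ✓ CMP  NZCV=0011
7: ✓ ADDLT  r0←0x98
8: ✓ MOVLT  r3←0x55
9: · ADDVC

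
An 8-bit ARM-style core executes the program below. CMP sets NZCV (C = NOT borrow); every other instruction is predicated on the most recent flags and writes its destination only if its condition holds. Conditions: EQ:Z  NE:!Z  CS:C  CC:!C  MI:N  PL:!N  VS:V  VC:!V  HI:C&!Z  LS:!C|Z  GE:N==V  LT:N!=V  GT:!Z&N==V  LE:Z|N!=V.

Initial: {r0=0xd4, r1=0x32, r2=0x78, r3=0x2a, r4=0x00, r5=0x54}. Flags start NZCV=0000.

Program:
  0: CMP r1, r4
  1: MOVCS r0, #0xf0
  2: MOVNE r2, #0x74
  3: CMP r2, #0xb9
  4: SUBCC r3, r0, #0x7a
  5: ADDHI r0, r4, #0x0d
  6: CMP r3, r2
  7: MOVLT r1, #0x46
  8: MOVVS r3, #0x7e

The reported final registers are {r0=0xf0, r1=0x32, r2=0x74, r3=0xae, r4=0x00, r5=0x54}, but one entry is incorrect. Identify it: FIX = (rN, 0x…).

[0] flags=0010 → (cmp)
[1] flags=0010 CS?T → r0=0xf0
[2] flags=0010 NE?T → r2=0x74
[3] flags=1001 → (cmp)
[4] flags=1001 CC?T → r3=0x76
[5] flags=1001 HI?F → skip
[6] flags=0010 → (cmp)
[7] flags=0010 LT?F → skip
[8] flags=0010 VS?F → skip

FIX = (r3, 0x76)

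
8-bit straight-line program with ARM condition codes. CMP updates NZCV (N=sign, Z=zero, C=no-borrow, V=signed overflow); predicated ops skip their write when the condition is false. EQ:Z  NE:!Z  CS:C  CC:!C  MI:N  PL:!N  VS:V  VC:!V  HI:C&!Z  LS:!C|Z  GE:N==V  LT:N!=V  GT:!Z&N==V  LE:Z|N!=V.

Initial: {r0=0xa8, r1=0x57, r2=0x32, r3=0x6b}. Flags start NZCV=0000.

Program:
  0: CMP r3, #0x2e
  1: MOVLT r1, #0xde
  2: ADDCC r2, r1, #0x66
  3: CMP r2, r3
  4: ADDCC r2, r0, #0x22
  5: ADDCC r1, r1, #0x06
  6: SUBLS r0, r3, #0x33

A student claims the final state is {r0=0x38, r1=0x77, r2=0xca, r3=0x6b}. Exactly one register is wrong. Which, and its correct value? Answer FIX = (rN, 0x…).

FIX = (r1, 0x5d)

[0] flags=0010 → (cmp)
[1] flags=0010 LT?F → skip
[2] flags=0010 CC?F → skip
[3] flags=1000 → (cmp)
[4] flags=1000 CC?T → r2=0xca
[5] flags=1000 CC?T → r1=0x5d
[6] flags=1000 LS?T → r0=0x38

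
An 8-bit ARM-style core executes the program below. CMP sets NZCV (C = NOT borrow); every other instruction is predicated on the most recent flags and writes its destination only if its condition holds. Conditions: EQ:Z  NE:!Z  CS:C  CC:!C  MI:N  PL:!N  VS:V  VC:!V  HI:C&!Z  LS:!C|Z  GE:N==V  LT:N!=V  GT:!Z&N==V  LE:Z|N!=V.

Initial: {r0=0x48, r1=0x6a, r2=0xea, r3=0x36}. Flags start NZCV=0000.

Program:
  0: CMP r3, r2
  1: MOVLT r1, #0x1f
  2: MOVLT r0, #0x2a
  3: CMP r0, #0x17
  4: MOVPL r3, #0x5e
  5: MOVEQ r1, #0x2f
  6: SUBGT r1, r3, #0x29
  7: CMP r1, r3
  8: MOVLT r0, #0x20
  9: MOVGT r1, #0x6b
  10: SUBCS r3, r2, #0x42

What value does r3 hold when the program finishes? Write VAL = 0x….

0: ✓ CMP  NZCV=0000
1: · MOVLT
2: · MOVLT
3: ✓ CMP  NZCV=0010
4: ✓ MOVPL  r3←0x5e
5: · MOVEQ
6: ✓ SUBGT  r1←0x35
7: ✓ CMP  NZCV=1000
8: ✓ MOVLT  r0←0x20
9: · MOVGT
10: · SUBCS

VAL = 0x5e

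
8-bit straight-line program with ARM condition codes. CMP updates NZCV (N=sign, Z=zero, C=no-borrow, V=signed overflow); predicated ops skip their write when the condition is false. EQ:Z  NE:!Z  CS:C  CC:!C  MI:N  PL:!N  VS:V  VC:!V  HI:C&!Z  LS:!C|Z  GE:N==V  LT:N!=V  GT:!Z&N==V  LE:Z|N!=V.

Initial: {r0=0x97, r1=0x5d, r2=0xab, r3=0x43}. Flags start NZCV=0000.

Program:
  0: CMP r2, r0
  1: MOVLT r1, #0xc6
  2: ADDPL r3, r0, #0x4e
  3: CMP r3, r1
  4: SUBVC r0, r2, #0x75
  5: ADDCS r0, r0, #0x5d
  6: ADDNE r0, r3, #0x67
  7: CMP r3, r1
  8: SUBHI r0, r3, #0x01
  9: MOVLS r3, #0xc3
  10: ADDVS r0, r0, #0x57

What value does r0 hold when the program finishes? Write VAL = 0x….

VAL = 0xe4

0: ✓ CMP  NZCV=0010
1: · MOVLT
2: ✓ ADDPL  r3←0xe5
3: ✓ CMP  NZCV=1010
4: ✓ SUBVC  r0←0x36
5: ✓ ADDCS  r0←0x93
6: ✓ ADDNE  r0←0x4c
7: ✓ CMP  NZCV=1010
8: ✓ SUBHI  r0←0xe4
9: · MOVLS
10: · ADDVS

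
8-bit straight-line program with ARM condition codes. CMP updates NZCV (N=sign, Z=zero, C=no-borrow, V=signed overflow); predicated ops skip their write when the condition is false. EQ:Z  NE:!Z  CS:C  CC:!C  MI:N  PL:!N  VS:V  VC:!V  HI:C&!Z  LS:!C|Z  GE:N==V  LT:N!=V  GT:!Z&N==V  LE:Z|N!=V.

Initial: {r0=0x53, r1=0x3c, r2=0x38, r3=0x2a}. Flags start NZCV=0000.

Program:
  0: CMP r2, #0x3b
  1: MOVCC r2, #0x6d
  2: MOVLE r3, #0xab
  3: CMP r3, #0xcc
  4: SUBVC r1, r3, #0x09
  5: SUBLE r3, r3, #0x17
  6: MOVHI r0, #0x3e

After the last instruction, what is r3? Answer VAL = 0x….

0: ✓ CMP  NZCV=1000
1: ✓ MOVCC  r2←0x6d
2: ✓ MOVLE  r3←0xab
3: ✓ CMP  NZCV=1000
4: ✓ SUBVC  r1←0xa2
5: ✓ SUBLE  r3←0x94
6: · MOVHI

VAL = 0x94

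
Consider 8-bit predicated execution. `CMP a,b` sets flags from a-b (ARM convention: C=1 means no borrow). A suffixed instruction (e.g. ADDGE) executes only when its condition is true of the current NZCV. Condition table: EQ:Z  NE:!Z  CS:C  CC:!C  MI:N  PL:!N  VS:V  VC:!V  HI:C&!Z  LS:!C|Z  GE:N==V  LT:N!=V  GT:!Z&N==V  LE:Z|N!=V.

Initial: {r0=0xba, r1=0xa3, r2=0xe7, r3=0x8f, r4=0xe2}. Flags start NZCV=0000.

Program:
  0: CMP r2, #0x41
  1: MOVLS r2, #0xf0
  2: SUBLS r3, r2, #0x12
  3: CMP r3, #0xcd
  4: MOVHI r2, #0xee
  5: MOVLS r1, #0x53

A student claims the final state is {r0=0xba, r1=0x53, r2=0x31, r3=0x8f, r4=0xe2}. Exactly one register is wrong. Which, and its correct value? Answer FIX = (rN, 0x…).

0: ✓ CMP  NZCV=1010
1: · MOVLS
2: · SUBLS
3: ✓ CMP  NZCV=1000
4: · MOVHI
5: ✓ MOVLS  r1←0x53

FIX = (r2, 0xe7)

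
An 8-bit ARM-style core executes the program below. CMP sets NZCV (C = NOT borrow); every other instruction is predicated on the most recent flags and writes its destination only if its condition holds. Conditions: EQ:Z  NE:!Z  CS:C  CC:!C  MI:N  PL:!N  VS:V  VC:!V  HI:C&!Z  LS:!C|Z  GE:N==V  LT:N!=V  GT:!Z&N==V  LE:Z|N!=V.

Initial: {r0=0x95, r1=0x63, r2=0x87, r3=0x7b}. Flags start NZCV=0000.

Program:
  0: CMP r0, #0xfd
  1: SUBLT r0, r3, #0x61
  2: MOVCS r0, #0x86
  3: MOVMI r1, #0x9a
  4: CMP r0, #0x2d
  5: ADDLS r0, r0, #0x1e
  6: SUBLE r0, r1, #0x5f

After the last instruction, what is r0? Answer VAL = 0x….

VAL = 0x3b

0: ✓ CMP  NZCV=1000
1: ✓ SUBLT  r0←0x1a
2: · MOVCS
3: ✓ MOVMI  r1←0x9a
4: ✓ CMP  NZCV=1000
5: ✓ ADDLS  r0←0x38
6: ✓ SUBLE  r0←0x3b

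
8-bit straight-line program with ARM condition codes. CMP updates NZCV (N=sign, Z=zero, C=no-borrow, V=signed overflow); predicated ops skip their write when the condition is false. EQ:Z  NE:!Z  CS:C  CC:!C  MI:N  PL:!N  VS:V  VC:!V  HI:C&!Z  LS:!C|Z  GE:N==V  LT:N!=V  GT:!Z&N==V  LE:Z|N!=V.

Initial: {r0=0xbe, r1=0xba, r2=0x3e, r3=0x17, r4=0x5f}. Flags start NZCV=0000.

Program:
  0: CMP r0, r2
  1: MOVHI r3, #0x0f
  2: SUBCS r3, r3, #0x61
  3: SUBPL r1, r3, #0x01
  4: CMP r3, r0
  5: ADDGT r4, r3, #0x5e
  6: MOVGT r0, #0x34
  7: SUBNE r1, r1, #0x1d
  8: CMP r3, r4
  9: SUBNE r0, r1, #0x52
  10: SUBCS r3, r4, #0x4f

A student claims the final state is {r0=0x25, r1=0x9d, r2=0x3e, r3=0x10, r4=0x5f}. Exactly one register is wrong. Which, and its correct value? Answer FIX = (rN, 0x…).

FIX = (r0, 0x4b)

[0] flags=1010 → (cmp)
[1] flags=1010 HI?T → r3=0x0f
[2] flags=1010 CS?T → r3=0xae
[3] flags=1010 PL?F → skip
[4] flags=1000 → (cmp)
[5] flags=1000 GT?F → skip
[6] flags=1000 GT?F → skip
[7] flags=1000 NE?T → r1=0x9d
[8] flags=0011 → (cmp)
[9] flags=0011 NE?T → r0=0x4b
[10] flags=0011 CS?T → r3=0x10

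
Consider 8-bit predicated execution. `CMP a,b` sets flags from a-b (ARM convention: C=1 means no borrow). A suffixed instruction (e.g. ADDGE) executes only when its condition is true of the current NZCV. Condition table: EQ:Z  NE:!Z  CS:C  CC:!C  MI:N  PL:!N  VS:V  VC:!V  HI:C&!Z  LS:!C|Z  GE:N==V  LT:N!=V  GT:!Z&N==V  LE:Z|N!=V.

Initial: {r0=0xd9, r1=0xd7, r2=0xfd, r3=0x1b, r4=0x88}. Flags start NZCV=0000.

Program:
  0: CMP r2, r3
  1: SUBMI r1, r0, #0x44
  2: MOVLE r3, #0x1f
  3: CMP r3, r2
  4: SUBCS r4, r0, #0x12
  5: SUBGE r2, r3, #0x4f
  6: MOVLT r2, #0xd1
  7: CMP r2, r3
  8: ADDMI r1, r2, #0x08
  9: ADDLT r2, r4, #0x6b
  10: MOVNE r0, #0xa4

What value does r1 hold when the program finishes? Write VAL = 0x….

0: ✓ CMP  NZCV=1010
1: ✓ SUBMI  r1←0x95
2: ✓ MOVLE  r3←0x1f
3: ✓ CMP  NZCV=0000
4: · SUBCS
5: ✓ SUBGE  r2←0xd0
6: · MOVLT
7: ✓ CMP  NZCV=1010
8: ✓ ADDMI  r1←0xd8
9: ✓ ADDLT  r2←0xf3
10: ✓ MOVNE  r0←0xa4

VAL = 0xd8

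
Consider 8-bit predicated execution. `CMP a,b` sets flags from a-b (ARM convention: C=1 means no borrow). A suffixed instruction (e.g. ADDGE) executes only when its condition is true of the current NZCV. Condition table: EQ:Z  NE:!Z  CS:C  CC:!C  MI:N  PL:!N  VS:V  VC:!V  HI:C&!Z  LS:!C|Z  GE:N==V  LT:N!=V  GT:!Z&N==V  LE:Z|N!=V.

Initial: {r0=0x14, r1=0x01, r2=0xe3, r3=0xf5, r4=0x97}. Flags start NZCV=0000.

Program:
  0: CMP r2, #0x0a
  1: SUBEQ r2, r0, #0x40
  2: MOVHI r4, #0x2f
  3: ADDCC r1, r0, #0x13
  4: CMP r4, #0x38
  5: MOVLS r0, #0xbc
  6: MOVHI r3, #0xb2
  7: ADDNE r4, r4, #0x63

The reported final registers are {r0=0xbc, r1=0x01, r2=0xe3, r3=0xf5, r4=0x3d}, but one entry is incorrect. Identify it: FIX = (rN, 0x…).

FIX = (r4, 0x92)

[0] flags=1010 → (cmp)
[1] flags=1010 EQ?F → skip
[2] flags=1010 HI?T → r4=0x2f
[3] flags=1010 CC?F → skip
[4] flags=1000 → (cmp)
[5] flags=1000 LS?T → r0=0xbc
[6] flags=1000 HI?F → skip
[7] flags=1000 NE?T → r4=0x92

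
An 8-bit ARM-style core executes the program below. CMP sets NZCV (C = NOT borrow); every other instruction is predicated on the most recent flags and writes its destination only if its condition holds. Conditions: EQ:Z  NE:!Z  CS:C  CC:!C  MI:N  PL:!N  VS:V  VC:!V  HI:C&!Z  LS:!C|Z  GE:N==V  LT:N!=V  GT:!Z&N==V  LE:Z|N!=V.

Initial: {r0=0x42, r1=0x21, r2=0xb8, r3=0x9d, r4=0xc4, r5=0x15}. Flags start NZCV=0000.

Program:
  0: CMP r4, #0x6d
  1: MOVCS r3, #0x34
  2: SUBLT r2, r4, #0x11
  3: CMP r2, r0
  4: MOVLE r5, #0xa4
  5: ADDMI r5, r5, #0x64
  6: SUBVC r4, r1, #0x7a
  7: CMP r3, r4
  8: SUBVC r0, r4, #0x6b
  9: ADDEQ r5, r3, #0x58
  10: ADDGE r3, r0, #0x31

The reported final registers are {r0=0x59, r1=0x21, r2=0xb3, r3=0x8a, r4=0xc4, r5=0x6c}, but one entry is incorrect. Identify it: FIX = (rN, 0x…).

FIX = (r5, 0xa4)

[0] flags=0011 → (cmp)
[1] flags=0011 CS?T → r3=0x34
[2] flags=0011 LT?T → r2=0xb3
[3] flags=0011 → (cmp)
[4] flags=0011 LE?T → r5=0xa4
[5] flags=0011 MI?F → skip
[6] flags=0011 VC?F → skip
[7] flags=0000 → (cmp)
[8] flags=0000 VC?T → r0=0x59
[9] flags=0000 EQ?F → skip
[10] flags=0000 GE?T → r3=0x8a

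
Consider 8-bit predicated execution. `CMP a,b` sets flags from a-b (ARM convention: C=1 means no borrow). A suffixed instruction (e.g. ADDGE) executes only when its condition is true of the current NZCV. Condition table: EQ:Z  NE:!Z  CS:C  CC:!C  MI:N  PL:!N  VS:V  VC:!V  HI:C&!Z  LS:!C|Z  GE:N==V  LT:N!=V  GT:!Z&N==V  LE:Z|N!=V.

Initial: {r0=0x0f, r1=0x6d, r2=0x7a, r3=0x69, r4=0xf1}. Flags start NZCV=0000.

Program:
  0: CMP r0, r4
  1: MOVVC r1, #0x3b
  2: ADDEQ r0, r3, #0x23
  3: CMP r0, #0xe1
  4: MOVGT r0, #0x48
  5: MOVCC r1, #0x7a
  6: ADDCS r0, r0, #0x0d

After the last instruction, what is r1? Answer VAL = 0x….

VAL = 0x7a

[0] flags=0000 → (cmp)
[1] flags=0000 VC?T → r1=0x3b
[2] flags=0000 EQ?F → skip
[3] flags=0000 → (cmp)
[4] flags=0000 GT?T → r0=0x48
[5] flags=0000 CC?T → r1=0x7a
[6] flags=0000 CS?F → skip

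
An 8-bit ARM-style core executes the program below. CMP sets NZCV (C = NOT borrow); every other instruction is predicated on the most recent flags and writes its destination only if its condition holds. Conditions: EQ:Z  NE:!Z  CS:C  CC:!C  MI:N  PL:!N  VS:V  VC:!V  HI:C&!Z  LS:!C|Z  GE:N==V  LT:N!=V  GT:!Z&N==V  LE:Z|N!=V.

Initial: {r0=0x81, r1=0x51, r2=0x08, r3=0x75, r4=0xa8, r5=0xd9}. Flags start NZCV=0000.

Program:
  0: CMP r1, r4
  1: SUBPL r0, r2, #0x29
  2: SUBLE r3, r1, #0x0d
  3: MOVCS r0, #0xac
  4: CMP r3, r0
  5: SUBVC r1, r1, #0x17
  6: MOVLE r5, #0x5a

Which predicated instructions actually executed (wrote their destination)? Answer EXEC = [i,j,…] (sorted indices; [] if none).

0: ✓ CMP  NZCV=1001
1: · SUBPL
2: · SUBLE
3: · MOVCS
4: ✓ CMP  NZCV=1001
5: · SUBVC
6: · MOVLE

EXEC = []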